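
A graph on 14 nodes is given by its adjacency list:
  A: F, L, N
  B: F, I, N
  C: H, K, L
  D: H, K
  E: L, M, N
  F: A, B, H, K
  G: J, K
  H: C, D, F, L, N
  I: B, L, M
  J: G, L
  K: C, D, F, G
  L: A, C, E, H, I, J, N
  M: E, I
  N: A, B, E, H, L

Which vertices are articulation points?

none

Removing A, for instance, still leaves 1 component. No single vertex removal increases the component count — the graph has no articulation points.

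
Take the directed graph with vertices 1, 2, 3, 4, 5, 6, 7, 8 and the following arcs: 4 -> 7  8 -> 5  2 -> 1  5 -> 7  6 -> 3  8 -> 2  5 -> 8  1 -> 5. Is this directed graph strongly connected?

There is no directed path from 3 to 4, so the graph is not strongly connected.

No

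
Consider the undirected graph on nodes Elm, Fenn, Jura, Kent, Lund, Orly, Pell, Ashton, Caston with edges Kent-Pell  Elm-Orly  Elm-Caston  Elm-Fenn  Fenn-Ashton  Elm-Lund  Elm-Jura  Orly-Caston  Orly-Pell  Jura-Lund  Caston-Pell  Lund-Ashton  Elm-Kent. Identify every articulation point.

Removing Elm increases the component count from 1 to 2, so Elm is a cut vertex.
By contrast removing Kent leaves 1 component; it is not a cut vertex. No other vertex is a cut vertex either.

Elm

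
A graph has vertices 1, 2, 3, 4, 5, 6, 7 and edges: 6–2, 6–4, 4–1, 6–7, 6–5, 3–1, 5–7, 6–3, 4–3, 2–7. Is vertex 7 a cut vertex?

No

Deleting 7 leaves 1 component (was 1) (its neighbors 2, 5, 6 remain connected to each other), so 7 is not a cut vertex.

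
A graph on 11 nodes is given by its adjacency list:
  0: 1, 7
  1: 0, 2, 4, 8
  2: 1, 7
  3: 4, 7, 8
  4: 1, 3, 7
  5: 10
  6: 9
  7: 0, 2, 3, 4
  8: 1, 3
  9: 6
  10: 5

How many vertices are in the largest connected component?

Starting from 6 we can reach 6, 9. That is one component of size 2.
Starting from 5 we can reach 5, 10. That is one component of size 2.
Starting from 0 we can reach 0, 1, 2, 3, 4, 7, 8. That is one component of size 7.
The largest has 7 vertices.

7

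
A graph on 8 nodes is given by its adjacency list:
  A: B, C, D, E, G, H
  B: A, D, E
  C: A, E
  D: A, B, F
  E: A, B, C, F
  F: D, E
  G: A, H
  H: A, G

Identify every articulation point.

A

Removing A increases the component count from 1 to 2, so A is a cut vertex.
By contrast removing G leaves 1 component; it is not a cut vertex. No other vertex is a cut vertex either.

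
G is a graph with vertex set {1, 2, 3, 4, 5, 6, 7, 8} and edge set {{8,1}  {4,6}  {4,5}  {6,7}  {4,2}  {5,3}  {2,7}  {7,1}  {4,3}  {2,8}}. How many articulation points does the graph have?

Removing 4 increases the component count from 1 to 2, so 4 is a cut vertex.
By contrast removing 7 leaves 1 component; it is not a cut vertex. No other vertex is a cut vertex either.

1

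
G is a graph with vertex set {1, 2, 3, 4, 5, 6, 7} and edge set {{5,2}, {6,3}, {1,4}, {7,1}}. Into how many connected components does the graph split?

3

Starting from 2 we can reach 2, 5. That is one component of size 2.
Starting from 3 we can reach 3, 6. That is one component of size 2.
Starting from 1 we can reach 1, 4, 7. That is one component of size 3.
Total: 3 components.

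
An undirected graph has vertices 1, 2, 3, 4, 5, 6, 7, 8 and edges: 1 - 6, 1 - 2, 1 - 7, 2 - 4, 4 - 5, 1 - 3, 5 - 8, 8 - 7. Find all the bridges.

1-3, 1-6

The edges on the cycle 1-2-4-5-8-7-1 are not bridges since each lies on that cycle.
But removing 1 - 6 disconnects 1 from 6; removing 1 - 3 disconnects 1 from 3 — these are bridges.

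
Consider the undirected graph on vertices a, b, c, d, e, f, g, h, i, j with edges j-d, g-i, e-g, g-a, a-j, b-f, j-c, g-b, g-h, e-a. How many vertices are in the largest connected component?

Starting from a we can reach a, b, c, d, e, f, g, h, i, j. That is one component of size 10.
The largest has 10 vertices.

10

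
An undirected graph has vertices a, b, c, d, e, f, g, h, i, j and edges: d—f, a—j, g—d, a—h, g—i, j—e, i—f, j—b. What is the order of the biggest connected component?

c is isolated — a component by itself.
Starting from d we can reach d, f, g, i. That is one component of size 4.
Starting from a we can reach a, b, e, h, j. That is one component of size 5.
The largest has 5 vertices.

5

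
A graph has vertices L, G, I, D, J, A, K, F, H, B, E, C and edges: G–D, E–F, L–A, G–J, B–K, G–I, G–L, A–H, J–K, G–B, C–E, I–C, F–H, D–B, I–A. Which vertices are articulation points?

Removing G increases the component count from 1 to 2, so G is a cut vertex.
By contrast removing D leaves 1 component; it is not a cut vertex. No other vertex is a cut vertex either.

G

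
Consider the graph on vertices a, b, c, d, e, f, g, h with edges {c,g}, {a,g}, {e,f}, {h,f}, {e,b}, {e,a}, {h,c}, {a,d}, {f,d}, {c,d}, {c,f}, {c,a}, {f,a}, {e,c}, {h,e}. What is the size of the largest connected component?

8

Starting from a we can reach a, b, c, d, e, f, g, h. That is one component of size 8.
The largest has 8 vertices.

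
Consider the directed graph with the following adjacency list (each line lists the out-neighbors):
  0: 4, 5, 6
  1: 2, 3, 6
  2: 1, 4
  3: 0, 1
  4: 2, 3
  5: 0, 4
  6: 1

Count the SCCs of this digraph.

{0, 1, 2, 3, 4, 5, 6} are all mutually reachable — one SCC of size 7.
That gives 1 strongly connected component.

1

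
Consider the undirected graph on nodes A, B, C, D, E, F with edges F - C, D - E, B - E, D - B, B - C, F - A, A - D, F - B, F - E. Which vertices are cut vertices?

none

Removing F, for instance, still leaves 1 component. No single vertex removal increases the component count — the graph has no articulation points.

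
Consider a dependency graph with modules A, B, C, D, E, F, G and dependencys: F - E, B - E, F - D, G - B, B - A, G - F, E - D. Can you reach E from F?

Yes

From F we can reach A, B, D, E, F, G, which includes E.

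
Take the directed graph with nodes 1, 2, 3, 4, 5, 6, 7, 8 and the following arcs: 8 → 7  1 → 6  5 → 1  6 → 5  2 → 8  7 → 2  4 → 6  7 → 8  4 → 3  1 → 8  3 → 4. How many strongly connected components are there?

3

{1, 5, 6} are all mutually reachable — one SCC of size 3.
{2, 7, 8} are all mutually reachable — one SCC of size 3.
{3, 4} are all mutually reachable — one SCC of size 2.
That gives 3 strongly connected components.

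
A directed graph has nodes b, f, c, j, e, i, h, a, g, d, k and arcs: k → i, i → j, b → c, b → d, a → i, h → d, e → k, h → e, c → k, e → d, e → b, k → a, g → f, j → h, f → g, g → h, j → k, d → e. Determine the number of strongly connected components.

{a, b, c, d, e, h, i, j, k} are all mutually reachable — one SCC of size 9.
{f, g} are all mutually reachable — one SCC of size 2.
That gives 2 strongly connected components.

2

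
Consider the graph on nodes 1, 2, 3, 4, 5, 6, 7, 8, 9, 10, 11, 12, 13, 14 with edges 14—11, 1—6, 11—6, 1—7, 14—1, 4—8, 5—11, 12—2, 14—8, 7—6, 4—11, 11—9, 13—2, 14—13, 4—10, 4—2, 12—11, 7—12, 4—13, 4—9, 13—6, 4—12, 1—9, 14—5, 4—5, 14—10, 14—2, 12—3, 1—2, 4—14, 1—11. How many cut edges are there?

1

The edges on the cycle 14-1-7-6-13-14 are not bridges since each lies on that cycle.
But removing 12—3 disconnects 12 from 3 — this is a bridge.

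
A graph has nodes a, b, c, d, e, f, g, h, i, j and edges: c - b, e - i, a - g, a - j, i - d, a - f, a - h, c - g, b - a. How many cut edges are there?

The edges on the cycle c-b-a-g-c are not bridges since each lies on that cycle.
But removing a - j disconnects a from j; removing i - d disconnects i from d; removing a - h disconnects a from h; removing i - e disconnects i from e — these are bridges.
In total 5 edges are bridges.

5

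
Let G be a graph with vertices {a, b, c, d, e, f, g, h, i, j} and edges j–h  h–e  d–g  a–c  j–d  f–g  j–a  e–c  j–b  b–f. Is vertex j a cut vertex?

Yes

Deleting j raises the number of components from 2 to 3, so j is a cut vertex.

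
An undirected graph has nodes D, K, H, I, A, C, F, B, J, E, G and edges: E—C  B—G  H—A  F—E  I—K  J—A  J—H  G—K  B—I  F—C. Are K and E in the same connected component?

The component containing K is {B, G, I, K}, and E is not in it.

No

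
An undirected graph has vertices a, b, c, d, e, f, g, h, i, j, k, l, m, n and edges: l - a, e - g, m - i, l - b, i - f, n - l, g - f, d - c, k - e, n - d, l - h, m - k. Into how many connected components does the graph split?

3

j is isolated — a component by itself.
Starting from e we can reach e, f, g, i, k, m. That is one component of size 6.
Starting from a we can reach a, b, c, d, h, l, n. That is one component of size 7.
Total: 3 components.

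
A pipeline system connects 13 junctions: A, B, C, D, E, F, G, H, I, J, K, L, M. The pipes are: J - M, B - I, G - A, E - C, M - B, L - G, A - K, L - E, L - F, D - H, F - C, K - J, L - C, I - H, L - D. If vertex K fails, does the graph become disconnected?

Deleting K leaves 1 component (was 1) (its neighbors A, J remain connected to each other), so K is not a cut vertex.

No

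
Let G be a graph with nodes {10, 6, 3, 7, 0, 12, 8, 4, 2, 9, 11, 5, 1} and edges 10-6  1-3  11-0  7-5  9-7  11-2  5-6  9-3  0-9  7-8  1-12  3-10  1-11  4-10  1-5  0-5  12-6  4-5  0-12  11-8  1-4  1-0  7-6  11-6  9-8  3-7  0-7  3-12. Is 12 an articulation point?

No

Deleting 12 leaves 1 component (was 1) (its neighbors 0, 1, 3, 6 remain connected to each other), so 12 is not a cut vertex.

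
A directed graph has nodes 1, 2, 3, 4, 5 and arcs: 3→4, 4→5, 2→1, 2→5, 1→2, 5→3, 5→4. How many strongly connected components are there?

2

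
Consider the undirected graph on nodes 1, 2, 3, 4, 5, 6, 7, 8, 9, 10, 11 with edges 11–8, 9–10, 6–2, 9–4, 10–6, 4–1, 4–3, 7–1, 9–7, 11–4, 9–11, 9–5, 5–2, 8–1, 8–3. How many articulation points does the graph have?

Removing 9 increases the component count from 1 to 2, so 9 is a cut vertex.
By contrast removing 6 leaves 1 component; it is not a cut vertex. No other vertex is a cut vertex either.

1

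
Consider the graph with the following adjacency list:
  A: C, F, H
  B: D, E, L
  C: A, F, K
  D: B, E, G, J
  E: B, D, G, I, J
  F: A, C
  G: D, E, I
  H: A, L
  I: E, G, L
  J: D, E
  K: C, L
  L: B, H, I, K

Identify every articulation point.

L

Removing L increases the component count from 1 to 2, so L is a cut vertex.
By contrast removing F leaves 1 component; it is not a cut vertex. No other vertex is a cut vertex either.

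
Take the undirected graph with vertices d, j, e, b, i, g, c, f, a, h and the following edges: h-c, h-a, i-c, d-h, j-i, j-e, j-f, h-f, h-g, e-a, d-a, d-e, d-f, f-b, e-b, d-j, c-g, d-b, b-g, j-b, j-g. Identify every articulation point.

Removing j, for instance, still leaves 1 component. No single vertex removal increases the component count — the graph has no articulation points.

none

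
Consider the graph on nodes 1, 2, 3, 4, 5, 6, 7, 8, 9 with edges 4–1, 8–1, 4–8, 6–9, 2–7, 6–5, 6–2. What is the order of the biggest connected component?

5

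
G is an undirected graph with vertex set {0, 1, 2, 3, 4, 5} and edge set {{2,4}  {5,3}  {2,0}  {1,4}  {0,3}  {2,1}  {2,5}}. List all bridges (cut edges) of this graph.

The edges on the cycle 2-1-4-2 are not bridges since each lies on that cycle.
Every edge lies on some cycle, so there are no bridges.

none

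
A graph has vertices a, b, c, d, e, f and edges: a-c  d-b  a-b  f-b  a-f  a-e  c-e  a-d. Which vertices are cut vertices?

a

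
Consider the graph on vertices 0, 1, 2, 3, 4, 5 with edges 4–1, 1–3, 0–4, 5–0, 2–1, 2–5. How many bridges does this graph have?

The edges on the cycle 2-5-0-4-1-2 are not bridges since each lies on that cycle.
But removing 1–3 disconnects 1 from 3 — this is a bridge.

1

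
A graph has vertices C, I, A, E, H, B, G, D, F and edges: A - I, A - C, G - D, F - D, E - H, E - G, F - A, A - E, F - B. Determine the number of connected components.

1

Starting from A we can reach A, B, C, D, E, F, G, H, I. That is one component of size 9.
Total: 1 component.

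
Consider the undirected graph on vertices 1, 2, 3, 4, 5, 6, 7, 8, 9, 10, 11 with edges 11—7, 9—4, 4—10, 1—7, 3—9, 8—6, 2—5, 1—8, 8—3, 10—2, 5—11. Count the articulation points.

1

Removing 8 increases the component count from 1 to 2, so 8 is a cut vertex.
By contrast removing 4 leaves 1 component; it is not a cut vertex. No other vertex is a cut vertex either.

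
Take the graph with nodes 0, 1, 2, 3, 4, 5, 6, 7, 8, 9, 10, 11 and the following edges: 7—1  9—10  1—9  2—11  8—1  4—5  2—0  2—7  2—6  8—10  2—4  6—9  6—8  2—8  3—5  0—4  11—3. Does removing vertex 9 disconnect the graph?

No

Deleting 9 leaves 1 component (was 1) (its neighbors 1, 6, 10 remain connected to each other), so 9 is not a cut vertex.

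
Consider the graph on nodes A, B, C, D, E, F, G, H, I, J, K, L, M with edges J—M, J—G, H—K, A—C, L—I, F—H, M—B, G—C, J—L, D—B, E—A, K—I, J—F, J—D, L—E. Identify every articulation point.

J

Removing J increases the component count from 1 to 2, so J is a cut vertex.
By contrast removing D leaves 1 component; it is not a cut vertex. No other vertex is a cut vertex either.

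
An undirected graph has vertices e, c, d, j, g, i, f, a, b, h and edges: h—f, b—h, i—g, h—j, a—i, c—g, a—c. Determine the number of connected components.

e is isolated — a component by itself.
d is isolated — a component by itself.
Starting from a we can reach a, c, g, i. That is one component of size 4.
Starting from b we can reach b, f, h, j. That is one component of size 4.
Total: 4 components.

4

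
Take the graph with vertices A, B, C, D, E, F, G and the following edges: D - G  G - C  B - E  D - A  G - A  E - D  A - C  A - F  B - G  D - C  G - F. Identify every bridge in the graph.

The edges on the cycle D-G-A-C-D are not bridges since each lies on that cycle.
Every edge lies on some cycle, so there are no bridges.

none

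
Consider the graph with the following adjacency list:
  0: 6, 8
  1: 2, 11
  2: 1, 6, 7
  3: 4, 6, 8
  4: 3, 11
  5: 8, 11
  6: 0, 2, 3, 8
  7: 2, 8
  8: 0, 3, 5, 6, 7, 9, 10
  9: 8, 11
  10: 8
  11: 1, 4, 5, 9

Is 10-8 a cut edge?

Removing 10-8 leaves no path between 10 and 8: the component count goes from 1 to 2. So it is a bridge.

Yes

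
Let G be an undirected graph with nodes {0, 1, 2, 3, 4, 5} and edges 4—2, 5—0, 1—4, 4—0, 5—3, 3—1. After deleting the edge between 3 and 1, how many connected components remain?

1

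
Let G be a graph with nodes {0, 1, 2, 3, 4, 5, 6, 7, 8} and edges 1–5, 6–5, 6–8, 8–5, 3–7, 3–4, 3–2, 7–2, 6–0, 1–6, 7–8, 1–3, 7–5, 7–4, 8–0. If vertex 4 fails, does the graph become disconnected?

Deleting 4 leaves 1 component (was 1) (its neighbors 3, 7 remain connected to each other), so 4 is not a cut vertex.

No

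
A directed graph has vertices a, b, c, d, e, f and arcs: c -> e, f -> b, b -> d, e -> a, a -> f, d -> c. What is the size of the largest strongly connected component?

{a, b, c, d, e, f} are all mutually reachable — one SCC of size 6.
The largest has 6 vertices.

6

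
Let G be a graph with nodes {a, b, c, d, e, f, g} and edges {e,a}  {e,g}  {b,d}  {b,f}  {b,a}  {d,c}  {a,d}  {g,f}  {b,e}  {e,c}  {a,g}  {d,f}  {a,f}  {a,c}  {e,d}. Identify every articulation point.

none

Removing b, for instance, still leaves 1 component. No single vertex removal increases the component count — the graph has no articulation points.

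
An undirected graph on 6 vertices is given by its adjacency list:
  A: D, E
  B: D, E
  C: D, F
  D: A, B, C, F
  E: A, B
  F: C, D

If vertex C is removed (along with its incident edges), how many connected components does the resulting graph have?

1

With C gone, the remaining components are: {A, B, D, E, F}.
That is 1 component.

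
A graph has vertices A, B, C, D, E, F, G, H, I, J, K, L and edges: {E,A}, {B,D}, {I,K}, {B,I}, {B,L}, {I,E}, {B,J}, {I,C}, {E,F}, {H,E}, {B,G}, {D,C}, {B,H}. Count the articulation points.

3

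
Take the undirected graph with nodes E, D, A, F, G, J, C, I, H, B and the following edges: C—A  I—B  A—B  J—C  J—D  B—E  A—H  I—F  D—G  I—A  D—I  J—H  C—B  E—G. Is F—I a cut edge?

Yes

Removing F—I leaves no path between F and I: the component count goes from 1 to 2. So it is a bridge.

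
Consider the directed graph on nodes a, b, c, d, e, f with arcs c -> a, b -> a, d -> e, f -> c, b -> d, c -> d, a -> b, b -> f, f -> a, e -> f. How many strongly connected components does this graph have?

{a, b, c, d, e, f} are all mutually reachable — one SCC of size 6.
That gives 1 strongly connected component.

1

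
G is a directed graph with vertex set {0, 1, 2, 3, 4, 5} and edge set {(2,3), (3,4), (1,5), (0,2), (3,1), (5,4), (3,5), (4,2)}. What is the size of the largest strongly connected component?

{1, 2, 3, 4, 5} are all mutually reachable — one SCC of size 5.
{0} is an SCC by itself.
The largest has 5 vertices.

5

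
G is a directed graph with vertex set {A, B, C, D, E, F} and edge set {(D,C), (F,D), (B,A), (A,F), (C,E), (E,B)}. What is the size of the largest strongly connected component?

{A, B, C, D, E, F} are all mutually reachable — one SCC of size 6.
The largest has 6 vertices.

6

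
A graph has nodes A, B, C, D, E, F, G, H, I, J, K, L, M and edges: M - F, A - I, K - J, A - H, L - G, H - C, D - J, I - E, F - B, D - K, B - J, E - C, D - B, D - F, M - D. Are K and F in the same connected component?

From K we can reach B, D, F, J, K, M, which includes F.

Yes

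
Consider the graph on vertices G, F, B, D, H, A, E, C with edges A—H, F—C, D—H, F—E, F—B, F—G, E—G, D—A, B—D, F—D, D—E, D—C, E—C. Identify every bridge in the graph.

none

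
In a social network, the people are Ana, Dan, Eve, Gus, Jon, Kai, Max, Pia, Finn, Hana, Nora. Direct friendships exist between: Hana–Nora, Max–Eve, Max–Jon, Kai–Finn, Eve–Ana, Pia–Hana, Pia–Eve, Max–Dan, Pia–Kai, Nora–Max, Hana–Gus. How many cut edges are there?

The edges on the cycle Pia-Hana-Nora-Max-Eve-Pia are not bridges since each lies on that cycle.
But removing Max–Dan disconnects Max from Dan; removing Finn–Kai disconnects Finn from Kai; removing Max–Jon disconnects Max from Jon; removing Ana–Eve disconnects Ana from Eve — these are bridges.
In total 6 edges are bridges.

6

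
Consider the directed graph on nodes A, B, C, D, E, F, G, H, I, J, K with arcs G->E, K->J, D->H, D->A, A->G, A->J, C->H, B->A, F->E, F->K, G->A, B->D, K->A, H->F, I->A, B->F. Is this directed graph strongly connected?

There is no directed path from E to D, so the graph is not strongly connected.

No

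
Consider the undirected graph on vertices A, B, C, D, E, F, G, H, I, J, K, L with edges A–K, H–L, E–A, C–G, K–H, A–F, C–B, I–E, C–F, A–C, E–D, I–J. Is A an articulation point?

Deleting A raises the number of components from 1 to 3, so A is a cut vertex.

Yes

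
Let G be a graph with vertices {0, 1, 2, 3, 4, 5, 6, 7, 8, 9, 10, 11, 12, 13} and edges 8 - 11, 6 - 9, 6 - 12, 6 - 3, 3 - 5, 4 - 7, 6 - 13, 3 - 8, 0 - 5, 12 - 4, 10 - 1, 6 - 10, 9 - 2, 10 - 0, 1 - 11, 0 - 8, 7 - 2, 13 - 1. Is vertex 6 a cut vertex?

Yes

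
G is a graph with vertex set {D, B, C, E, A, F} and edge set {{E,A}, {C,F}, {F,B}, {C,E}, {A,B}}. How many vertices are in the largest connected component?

D is isolated — a component by itself.
Starting from A we can reach A, B, C, E, F. That is one component of size 5.
The largest has 5 vertices.

5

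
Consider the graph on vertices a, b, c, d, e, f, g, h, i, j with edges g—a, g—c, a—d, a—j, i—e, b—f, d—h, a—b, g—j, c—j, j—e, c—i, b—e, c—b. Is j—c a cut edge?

After removing j—c, the path j-g-c still connects them, so the edge is not a bridge.

No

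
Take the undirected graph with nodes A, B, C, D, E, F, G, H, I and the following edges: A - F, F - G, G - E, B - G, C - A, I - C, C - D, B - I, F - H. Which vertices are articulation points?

Removing C increases the component count from 1 to 2, so C is a cut vertex.
Removing F increases the component count from 1 to 2, so F is a cut vertex.
Removing G increases the component count from 1 to 2, so G is a cut vertex.
By contrast removing D leaves 1 component; it is not a cut vertex. No other vertex is a cut vertex either.

C, F, G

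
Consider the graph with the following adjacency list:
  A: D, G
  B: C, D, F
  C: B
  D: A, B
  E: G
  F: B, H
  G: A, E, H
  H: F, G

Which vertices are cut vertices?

B, G

Removing B increases the component count from 1 to 2, so B is a cut vertex.
Removing G increases the component count from 1 to 2, so G is a cut vertex.
By contrast removing D leaves 1 component; it is not a cut vertex. No other vertex is a cut vertex either.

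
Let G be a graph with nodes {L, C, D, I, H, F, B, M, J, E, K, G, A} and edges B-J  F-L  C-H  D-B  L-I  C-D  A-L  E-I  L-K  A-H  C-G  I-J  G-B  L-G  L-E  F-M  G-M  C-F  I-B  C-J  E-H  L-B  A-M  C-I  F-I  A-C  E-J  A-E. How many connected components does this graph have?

1

Starting from A we can reach A, B, C, D, E, F, G, H, I, J, K, L, M. That is one component of size 13.
Total: 1 component.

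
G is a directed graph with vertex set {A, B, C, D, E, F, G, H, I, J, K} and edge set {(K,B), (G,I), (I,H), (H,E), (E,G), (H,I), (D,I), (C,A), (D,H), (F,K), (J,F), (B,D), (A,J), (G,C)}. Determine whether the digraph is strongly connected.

From C we can reach every vertex (A, B, C, D, E, F, G, H, I, J, K), and every vertex can reach C (A, B, C, D, E, F, G, H, I, J, K). So the whole graph is one strongly connected component.

Yes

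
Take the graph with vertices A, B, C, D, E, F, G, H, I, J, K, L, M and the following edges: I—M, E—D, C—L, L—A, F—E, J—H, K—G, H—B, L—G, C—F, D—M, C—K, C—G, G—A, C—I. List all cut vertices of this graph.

C, H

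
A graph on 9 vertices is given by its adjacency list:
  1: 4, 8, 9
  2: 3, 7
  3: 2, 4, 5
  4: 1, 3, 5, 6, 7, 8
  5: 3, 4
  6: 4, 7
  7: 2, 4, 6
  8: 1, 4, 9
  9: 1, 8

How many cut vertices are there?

1

Removing 4 increases the component count from 1 to 2, so 4 is a cut vertex.
By contrast removing 1 leaves 1 component; it is not a cut vertex. No other vertex is a cut vertex either.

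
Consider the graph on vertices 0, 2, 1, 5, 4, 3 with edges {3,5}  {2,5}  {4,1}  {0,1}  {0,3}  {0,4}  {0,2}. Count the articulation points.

1

Removing 0 increases the component count from 1 to 2, so 0 is a cut vertex.
By contrast removing 2 leaves 1 component; it is not a cut vertex. No other vertex is a cut vertex either.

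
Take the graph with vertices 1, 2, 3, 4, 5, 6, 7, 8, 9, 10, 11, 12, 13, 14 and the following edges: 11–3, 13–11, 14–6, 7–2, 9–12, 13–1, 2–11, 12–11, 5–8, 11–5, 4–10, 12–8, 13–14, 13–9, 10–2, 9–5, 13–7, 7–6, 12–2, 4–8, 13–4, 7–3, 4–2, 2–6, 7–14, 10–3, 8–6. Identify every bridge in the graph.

1-13

The edges on the cycle 13-9-12-11-2-10-4-13 are not bridges since each lies on that cycle.
But removing 1–13 disconnects 1 from 13 — this is a bridge.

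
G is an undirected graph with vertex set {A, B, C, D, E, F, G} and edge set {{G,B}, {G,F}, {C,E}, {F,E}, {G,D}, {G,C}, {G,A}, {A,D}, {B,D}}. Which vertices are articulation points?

G

Removing G increases the component count from 1 to 2, so G is a cut vertex.
By contrast removing E leaves 1 component; it is not a cut vertex. No other vertex is a cut vertex either.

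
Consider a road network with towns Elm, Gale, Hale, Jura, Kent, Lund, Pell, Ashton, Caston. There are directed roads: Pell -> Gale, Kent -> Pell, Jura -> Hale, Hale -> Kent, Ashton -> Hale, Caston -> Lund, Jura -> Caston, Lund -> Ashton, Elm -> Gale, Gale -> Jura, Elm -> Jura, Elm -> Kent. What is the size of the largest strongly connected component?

8

{Gale, Hale, Jura, Kent, Lund, Pell, Ashton, Caston} are all mutually reachable — one SCC of size 8.
{Elm} is an SCC by itself.
The largest has 8 vertices.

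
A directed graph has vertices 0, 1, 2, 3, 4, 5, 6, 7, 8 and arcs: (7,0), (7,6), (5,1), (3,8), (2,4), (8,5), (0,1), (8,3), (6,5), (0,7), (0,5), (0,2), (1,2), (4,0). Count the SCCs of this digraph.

{0, 1, 2, 4, 5, 6, 7} are all mutually reachable — one SCC of size 7.
{3, 8} are all mutually reachable — one SCC of size 2.
That gives 2 strongly connected components.

2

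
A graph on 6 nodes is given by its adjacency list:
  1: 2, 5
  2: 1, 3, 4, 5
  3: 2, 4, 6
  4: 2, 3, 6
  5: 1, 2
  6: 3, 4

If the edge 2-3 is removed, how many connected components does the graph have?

1

2 and 3 are still connected via 2-4-3, so the component count stays at 1.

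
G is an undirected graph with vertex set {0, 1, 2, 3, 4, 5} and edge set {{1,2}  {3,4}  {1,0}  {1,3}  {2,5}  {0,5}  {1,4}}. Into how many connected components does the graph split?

Starting from 0 we can reach 0, 1, 2, 3, 4, 5. That is one component of size 6.
Total: 1 component.

1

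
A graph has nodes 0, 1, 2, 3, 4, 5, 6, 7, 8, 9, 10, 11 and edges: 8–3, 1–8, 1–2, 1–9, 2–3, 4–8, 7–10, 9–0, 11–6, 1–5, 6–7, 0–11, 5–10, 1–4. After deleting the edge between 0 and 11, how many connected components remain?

1

0 and 11 are still connected via 0-9-1-5-10-7-6-11, so the component count stays at 1.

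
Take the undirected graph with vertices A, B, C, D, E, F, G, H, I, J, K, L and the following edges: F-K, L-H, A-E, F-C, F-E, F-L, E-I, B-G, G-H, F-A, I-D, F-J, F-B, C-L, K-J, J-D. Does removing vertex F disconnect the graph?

Deleting F raises the number of components from 1 to 2, so F is a cut vertex.

Yes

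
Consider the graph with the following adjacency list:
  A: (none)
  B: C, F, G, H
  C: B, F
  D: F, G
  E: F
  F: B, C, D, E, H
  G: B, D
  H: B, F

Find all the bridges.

E-F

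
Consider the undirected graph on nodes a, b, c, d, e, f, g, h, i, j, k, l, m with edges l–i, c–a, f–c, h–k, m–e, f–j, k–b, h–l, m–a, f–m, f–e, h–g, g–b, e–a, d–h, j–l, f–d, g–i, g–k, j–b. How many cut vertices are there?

Removing f increases the component count from 1 to 2, so f is a cut vertex.
By contrast removing i leaves 1 component; it is not a cut vertex. No other vertex is a cut vertex either.

1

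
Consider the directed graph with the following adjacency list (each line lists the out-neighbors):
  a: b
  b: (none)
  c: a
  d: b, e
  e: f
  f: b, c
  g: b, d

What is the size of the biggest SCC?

{f} is an SCC by itself.
{a} is an SCC by itself.
{c} is an SCC by itself.
{d} is an SCC by itself.
{g} is an SCC by itself.
(and 2 more singleton SCCs)
The largest has 1 vertex.

1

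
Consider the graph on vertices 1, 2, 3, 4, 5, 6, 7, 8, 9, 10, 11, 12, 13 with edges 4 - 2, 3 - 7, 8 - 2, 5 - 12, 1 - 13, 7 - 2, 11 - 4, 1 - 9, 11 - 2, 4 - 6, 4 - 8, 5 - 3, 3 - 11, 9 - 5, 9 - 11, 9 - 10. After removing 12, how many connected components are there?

With 12 gone, the remaining components are: {1, 2, 3, 4, 5, 6, 7, 8, 9, 10, 11, 13}.
That is 1 component.

1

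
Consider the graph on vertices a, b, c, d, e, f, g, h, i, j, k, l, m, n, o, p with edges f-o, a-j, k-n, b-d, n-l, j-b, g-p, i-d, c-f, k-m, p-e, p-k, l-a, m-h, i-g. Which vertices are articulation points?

f, k, m, p

Removing f increases the component count from 2 to 3, so f is a cut vertex.
Removing k increases the component count from 2 to 3, so k is a cut vertex.
Removing m increases the component count from 2 to 3, so m is a cut vertex.
Likewise p is a cut vertex.
By contrast removing j leaves 2 components; it is not a cut vertex. No other vertex is a cut vertex either.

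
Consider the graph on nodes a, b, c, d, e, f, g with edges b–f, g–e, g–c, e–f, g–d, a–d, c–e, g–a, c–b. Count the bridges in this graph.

0

The edges on the cycle g-a-d-g are not bridges since each lies on that cycle.
Every edge lies on some cycle, so there are no bridges.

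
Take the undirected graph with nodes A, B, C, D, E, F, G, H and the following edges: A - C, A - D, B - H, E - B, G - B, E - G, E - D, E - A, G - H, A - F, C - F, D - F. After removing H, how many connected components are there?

1

With H gone, the remaining components are: {A, B, C, D, E, F, G}.
That is 1 component.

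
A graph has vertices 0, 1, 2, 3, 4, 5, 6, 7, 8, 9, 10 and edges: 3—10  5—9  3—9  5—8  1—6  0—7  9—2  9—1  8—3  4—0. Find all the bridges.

0-4, 0-7, 1-6, 1-9, 10-3, 2-9

The edges on the cycle 5-8-3-9-5 are not bridges since each lies on that cycle.
But removing 10—3 disconnects 10 from 3; removing 6—1 disconnects 6 from 1; removing 0—7 disconnects 0 from 7; removing 4—0 disconnects 4 from 0 — these are bridges.
In total 6 edges are bridges.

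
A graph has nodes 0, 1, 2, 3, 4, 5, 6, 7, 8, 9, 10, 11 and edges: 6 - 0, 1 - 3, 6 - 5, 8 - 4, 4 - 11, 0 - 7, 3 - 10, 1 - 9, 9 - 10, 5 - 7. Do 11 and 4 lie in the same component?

Yes

From 11 we can reach 4, 8, 11, which includes 4.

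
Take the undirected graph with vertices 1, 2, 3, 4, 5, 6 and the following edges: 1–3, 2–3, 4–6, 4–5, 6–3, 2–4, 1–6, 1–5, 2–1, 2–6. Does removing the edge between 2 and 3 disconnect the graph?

After removing 2–3, the path 2-1-3 still connects them, so the edge is not a bridge.

No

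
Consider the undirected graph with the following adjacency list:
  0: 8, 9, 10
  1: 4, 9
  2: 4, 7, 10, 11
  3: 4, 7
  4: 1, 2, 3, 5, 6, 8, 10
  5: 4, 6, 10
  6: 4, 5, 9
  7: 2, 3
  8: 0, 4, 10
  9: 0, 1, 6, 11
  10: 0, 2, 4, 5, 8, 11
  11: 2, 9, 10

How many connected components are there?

1

Starting from 0 we can reach 0, 1, 2, 3, 4, 5, 6, 7, 8, 9, 10, 11. That is one component of size 12.
Total: 1 component.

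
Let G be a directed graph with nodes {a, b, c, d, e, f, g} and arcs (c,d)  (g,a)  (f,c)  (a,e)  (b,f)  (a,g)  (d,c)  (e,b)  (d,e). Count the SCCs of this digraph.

2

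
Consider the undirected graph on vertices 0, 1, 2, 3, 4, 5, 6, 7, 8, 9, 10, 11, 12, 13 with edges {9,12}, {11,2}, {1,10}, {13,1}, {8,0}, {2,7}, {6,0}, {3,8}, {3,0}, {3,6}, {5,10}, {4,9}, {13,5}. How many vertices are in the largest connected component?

4

Starting from 4 we can reach 4, 9, 12. That is one component of size 3.
Starting from 2 we can reach 2, 7, 11. That is one component of size 3.
Starting from 1 we can reach 1, 5, 10, 13. That is one component of size 4.
Starting from 0 we can reach 0, 3, 6, 8. That is one component of size 4.
The largest has 4 vertices.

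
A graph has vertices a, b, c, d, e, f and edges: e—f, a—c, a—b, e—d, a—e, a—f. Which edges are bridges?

a-b, a-c, d-e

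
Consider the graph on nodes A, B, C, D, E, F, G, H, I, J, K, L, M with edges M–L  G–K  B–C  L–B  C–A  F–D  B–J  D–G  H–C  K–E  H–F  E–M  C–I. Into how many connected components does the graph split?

Starting from A we can reach A, B, C, D, E, F, G, H, I, J, K, L, M. That is one component of size 13.
Total: 1 component.

1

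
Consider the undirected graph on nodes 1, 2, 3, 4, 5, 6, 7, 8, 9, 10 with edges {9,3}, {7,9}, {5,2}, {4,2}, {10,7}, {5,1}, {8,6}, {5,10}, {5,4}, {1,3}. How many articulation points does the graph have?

1

Removing 5 increases the component count from 2 to 3, so 5 is a cut vertex.
By contrast removing 1 leaves 2 components; it is not a cut vertex. No other vertex is a cut vertex either.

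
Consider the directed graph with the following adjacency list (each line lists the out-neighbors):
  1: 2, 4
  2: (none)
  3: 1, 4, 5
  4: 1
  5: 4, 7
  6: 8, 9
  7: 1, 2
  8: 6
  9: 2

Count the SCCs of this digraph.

{1, 4} are all mutually reachable — one SCC of size 2.
{6, 8} are all mutually reachable — one SCC of size 2.
{2} is an SCC by itself.
{5} is an SCC by itself.
{9} is an SCC by itself.
(and 2 more singleton SCCs)
That gives 7 strongly connected components.

7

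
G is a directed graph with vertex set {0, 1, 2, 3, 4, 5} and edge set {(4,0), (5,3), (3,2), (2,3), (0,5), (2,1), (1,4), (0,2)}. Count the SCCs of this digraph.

1

{0, 1, 2, 3, 4, 5} are all mutually reachable — one SCC of size 6.
That gives 1 strongly connected component.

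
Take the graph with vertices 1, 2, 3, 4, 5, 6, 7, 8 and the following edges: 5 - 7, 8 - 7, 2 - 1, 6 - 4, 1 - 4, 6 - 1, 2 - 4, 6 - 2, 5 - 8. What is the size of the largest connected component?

4

3 is isolated — a component by itself.
Starting from 5 we can reach 5, 7, 8. That is one component of size 3.
Starting from 1 we can reach 1, 2, 4, 6. That is one component of size 4.
The largest has 4 vertices.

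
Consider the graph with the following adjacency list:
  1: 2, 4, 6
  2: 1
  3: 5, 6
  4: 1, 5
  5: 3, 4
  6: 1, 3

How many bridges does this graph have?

The edges on the cycle 4-5-3-6-1-4 are not bridges since each lies on that cycle.
But removing 1-2 disconnects 1 from 2 — this is a bridge.

1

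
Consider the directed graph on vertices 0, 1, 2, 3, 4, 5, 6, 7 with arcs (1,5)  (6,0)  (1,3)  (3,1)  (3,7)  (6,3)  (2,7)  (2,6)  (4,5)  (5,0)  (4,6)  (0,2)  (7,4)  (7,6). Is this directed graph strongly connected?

Yes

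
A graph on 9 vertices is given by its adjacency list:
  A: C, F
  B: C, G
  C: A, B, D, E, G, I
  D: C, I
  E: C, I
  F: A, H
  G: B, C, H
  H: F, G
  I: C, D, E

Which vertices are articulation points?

Removing C increases the component count from 1 to 2, so C is a cut vertex.
By contrast removing H leaves 1 component; it is not a cut vertex. No other vertex is a cut vertex either.

C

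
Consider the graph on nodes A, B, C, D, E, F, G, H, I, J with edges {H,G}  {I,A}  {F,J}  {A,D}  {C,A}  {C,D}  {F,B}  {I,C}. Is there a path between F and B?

Yes

From F we can reach B, F, J, which includes B.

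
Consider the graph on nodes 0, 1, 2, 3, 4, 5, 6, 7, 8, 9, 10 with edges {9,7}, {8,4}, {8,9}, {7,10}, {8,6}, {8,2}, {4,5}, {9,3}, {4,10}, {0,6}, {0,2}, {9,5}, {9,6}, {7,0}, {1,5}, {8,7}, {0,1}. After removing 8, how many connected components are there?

1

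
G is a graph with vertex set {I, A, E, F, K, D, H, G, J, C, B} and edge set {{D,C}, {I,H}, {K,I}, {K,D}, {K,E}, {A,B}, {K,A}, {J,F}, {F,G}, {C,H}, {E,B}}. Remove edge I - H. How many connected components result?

2

I and H are still connected via I-K-D-C-H, so the component count stays at 2.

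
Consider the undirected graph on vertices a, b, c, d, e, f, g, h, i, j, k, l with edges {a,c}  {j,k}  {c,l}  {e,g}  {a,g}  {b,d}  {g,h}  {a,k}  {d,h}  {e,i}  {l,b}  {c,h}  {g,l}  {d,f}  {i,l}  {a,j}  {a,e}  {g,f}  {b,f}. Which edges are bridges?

none

The edges on the cycle a-j-k-a are not bridges since each lies on that cycle.
Every edge lies on some cycle, so there are no bridges.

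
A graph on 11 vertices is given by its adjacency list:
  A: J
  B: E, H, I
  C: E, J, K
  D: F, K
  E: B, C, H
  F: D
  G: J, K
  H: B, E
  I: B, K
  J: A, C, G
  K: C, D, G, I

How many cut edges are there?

3

The edges on the cycle E-B-H-E are not bridges since each lies on that cycle.
But removing J-A disconnects J from A; removing D-F disconnects D from F; removing D-K disconnects D from K — these are bridges.
That makes 3 bridges.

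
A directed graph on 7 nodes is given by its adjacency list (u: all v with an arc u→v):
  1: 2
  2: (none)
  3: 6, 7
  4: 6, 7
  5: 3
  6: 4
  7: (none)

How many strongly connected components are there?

6

{4, 6} are all mutually reachable — one SCC of size 2.
{7} is an SCC by itself.
{5} is an SCC by itself.
{3} is an SCC by itself.
{2} is an SCC by itself.
(and 1 more singleton SCC)
That gives 6 strongly connected components.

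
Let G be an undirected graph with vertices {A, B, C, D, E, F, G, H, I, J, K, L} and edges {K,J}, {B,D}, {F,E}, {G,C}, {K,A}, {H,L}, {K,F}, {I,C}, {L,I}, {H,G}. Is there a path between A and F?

From A we can reach A, E, F, J, K, which includes F.

Yes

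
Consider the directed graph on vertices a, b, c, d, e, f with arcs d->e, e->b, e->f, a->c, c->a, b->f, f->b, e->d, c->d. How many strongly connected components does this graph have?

3

{a, c} are all mutually reachable — one SCC of size 2.
{d, e} are all mutually reachable — one SCC of size 2.
{b, f} are all mutually reachable — one SCC of size 2.
That gives 3 strongly connected components.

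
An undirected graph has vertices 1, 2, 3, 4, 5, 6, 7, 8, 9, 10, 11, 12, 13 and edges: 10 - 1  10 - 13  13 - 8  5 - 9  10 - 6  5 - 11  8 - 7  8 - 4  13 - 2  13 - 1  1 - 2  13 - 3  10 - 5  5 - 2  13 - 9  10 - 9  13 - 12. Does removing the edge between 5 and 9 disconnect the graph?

After removing 5 - 9, the path 5-10-9 still connects them, so the edge is not a bridge.

No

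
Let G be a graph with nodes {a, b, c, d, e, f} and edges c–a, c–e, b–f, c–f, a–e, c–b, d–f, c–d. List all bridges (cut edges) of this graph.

The edges on the cycle c-a-e-c are not bridges since each lies on that cycle.
Every edge lies on some cycle, so there are no bridges.

none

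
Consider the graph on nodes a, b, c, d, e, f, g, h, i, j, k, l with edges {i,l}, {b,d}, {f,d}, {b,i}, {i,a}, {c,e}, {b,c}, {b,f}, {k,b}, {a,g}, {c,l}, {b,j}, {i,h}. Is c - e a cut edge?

Removing c - e leaves no path between c and e: the component count goes from 1 to 2. So it is a bridge.

Yes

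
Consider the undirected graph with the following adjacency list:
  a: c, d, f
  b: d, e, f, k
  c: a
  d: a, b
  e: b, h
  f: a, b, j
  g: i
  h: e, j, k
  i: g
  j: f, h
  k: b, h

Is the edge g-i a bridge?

Yes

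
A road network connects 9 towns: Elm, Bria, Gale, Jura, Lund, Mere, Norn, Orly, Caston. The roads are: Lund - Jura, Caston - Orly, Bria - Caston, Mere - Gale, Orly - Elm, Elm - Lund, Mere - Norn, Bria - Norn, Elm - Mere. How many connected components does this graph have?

1

Starting from Elm we can reach Elm, Bria, Gale, Jura, Lund, Mere, Norn, Orly, Caston. That is one component of size 9.
Total: 1 component.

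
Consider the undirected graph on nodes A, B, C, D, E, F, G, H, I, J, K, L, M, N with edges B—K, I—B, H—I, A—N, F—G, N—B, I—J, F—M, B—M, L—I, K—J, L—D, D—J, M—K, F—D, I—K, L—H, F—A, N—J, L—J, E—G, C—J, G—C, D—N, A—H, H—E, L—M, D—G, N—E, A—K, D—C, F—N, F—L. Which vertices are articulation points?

Removing B, for instance, still leaves 1 component. No single vertex removal increases the component count — the graph has no articulation points.

none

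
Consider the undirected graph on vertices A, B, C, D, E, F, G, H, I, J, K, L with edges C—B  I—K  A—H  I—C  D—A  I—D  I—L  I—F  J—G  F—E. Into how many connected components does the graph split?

2

Starting from G we can reach G, J. That is one component of size 2.
Starting from A we can reach A, B, C, D, E, F, H, I, K, L. That is one component of size 10.
Total: 2 components.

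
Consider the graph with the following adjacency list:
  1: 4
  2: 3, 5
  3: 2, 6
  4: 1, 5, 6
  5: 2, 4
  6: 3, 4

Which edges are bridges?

The edges on the cycle 4-5-2-3-6-4 are not bridges since each lies on that cycle.
But removing 4-1 disconnects 4 from 1 — this is a bridge.

1-4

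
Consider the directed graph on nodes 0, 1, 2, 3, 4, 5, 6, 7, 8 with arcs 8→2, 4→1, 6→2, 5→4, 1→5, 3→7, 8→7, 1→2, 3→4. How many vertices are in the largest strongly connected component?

3

{1, 4, 5} are all mutually reachable — one SCC of size 3.
{2} is an SCC by itself.
{8} is an SCC by itself.
{0} is an SCC by itself.
{3} is an SCC by itself.
(and 2 more singleton SCCs)
The largest has 3 vertices.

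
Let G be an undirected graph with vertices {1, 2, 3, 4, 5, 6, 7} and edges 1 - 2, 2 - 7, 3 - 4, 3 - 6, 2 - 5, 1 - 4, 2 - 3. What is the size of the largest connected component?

Starting from 1 we can reach 1, 2, 3, 4, 5, 6, 7. That is one component of size 7.
The largest has 7 vertices.

7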